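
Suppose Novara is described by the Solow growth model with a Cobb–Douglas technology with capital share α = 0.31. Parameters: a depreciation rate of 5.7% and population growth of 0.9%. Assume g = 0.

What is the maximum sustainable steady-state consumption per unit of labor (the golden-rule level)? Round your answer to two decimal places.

c_gold ≈ 1.38

At the golden rule, f'(k) = n + δ, so α·k^(α−1) = n + δ and k_gold = (α/(n + δ))^(1/(1−α)).
k_gold = (0.31/0.066)^(1/0.69) = 4.6970^1.4493 ≈ 9.4117
c_gold = f(k_gold) − (n + δ)·k_gold = 2.0037 − 0.066×9.4117 ≈ 1.3825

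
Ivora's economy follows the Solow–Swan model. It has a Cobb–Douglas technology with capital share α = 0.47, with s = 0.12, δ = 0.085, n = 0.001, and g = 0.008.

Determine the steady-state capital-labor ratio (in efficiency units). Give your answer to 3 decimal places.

k* = 1.585

Steady state requires s·f(k) = (n + g + δ)·k, i.e. s·k^α = (n + g + δ)·k.
Dividing both sides by k: k^(1−α) = s / (n + g + δ).
k^0.53 = 0.12 / (0.001 + 0.008 + 0.085) = 0.12 / 0.094 = 1.2766
k* = 1.2766^(1/0.53) ≈ 1.5853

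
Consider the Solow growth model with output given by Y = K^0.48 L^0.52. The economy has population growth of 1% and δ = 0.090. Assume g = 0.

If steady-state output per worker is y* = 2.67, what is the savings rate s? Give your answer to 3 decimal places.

s ≈ 0.290

Steady state requires s·f(k) = (n + δ)·k, i.e. s·k^α = (n + δ)·k.
Since y* = [s/(n + δ)]^(α/(1−α)), we have s/(n + δ) = (y*)^((1−α)/α) = 2.67^1.0833 = 2.8976.
Therefore s = 2.8976 × (n + δ) = 2.8976 × 0.100 = 0.2898.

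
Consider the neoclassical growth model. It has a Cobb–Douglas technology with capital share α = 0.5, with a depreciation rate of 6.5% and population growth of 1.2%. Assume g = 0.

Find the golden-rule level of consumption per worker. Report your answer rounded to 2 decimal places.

c_gold ≈ 3.25

At the golden rule, f'(k) = n + δ, so α·k^(α−1) = n + δ and k_gold = (α/(n + δ))^(1/(1−α)).
k_gold = (0.5/0.077)^(1/0.5) = 6.4935^2 ≈ 42.1655
c_gold = f(k_gold) − (n + δ)·k_gold = 6.4935 − 0.077×42.1655 ≈ 3.2468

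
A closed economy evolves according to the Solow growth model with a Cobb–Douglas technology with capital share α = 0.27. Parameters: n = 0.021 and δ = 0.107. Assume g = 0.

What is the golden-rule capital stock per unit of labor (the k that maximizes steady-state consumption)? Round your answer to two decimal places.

k_gold ≈ 2.78

The golden rule sets f'(k) = n + δ, i.e. α·k^(α−1) = n + δ.
So k^(1−α) = α / (n + δ) = 0.27 / 0.128 = 2.1094.
k_gold = 2.1094^(1/0.73) ≈ 2.7801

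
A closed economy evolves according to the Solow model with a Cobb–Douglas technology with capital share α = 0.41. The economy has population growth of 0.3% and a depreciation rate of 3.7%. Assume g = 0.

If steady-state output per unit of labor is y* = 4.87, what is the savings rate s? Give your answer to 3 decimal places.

s ≈ 0.390

In steady state, investment equals break-even investment: s·k^α = (n + δ)·k.
Since y* = [s/(n + δ)]^(α/(1−α)), we have s/(n + δ) = (y*)^((1−α)/α) = 4.87^1.439 = 9.7579.
Therefore s = 9.7579 × (n + δ) = 9.7579 × 0.040 = 0.3903.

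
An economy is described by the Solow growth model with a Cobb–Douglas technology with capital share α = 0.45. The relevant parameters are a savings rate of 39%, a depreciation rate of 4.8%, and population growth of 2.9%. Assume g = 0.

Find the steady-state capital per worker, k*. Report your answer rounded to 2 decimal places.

k* ≈ 19.10

Steady state requires s·f(k) = (n + δ)·k, i.e. s·k^α = (n + δ)·k.
Rearranging, k^(1−α) = s / (n + δ).
k^0.55 = 0.39 / (0.029 + 0.048) = 0.39 / 0.077 = 5.0649
k* = 5.0649^(1/0.55) ≈ 19.1002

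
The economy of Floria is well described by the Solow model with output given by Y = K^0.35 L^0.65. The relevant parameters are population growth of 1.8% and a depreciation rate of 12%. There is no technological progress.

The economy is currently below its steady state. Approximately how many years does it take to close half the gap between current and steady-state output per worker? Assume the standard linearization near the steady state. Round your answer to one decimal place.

Near the steady state the convergence rate is λ = (1 − α)(n + δ).
λ = (1 − 0.35) × 0.138 = 0.65 × 0.138 = 0.0897
Half-life = ln 2 / λ = 0.6931 / 0.0897 ≈ 7.73 years

t_½ ≈ 7.7 years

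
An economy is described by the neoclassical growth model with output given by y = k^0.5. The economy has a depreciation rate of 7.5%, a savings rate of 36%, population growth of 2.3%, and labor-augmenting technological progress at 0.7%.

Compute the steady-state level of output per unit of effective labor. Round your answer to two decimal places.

y* = 3.43

Steady state requires s·f(k) = (n + g + δ)·k, i.e. s·k^α = (n + g + δ)·k.
Rearranging, k^(1−α) = s / (n + g + δ).
k^0.5 = 0.36 / (0.023 + 0.007 + 0.075) = 0.36 / 0.105 = 3.4286
k* = 3.4286^(1/0.5) ≈ 11.7553
y* = (k*)^α = 11.7553^0.5 ≈ 3.4286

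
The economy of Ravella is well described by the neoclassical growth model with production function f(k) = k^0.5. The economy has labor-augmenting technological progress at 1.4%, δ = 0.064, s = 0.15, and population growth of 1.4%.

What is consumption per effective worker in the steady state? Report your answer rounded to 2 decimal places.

c* ≈ 1.39

Steady state requires s·f(k) = (n + g + δ)·k, i.e. s·k^α = (n + g + δ)·k.
Rearranging, k^(1−α) = s / (n + g + δ).
k^0.5 = 0.15 / (0.014 + 0.014 + 0.064) = 0.15 / 0.092 = 1.6304
k* = 1.6304^(1/0.5) ≈ 2.6582
y* = (k*)^α = 2.6582^0.5 ≈ 1.6304
c* = (1 − s)·y* = (1 − 0.15) × 1.6304 ≈ 1.3858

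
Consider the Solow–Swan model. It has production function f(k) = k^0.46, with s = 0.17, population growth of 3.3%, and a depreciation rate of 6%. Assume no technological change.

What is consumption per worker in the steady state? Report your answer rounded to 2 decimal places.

c* ≈ 1.39

At the steady state, Δk = 0, so s·k^α = (n + δ)·k.
Rearranging, k^(1−α) = s / (n + δ).
k^0.54 = 0.17 / (0.033 + 0.060) = 0.17 / 0.093 = 1.8280
k* = 1.8280^(1/0.54) ≈ 3.0559
y* = (k*)^α = 3.0559^0.46 ≈ 1.6717
c* = (1 − s)·y* = (1 − 0.17) × 1.6717 ≈ 1.3875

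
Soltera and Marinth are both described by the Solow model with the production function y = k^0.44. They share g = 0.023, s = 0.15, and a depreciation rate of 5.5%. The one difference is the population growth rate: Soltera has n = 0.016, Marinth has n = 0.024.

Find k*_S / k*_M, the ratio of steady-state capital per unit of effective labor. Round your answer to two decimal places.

Steady-state k* = [s/(n + g + δ)]^(1/(1−α)), so the ratio is [ (s_S/(n + g + δ)_S) / (s_M/(n + g + δ)_M) ]^1.7857.
s_S/(n + g + δ)_S = 0.15/0.094 = 1.5957; s_M/(n + g + δ)_M = 0.15/0.102 = 1.4706.
Ratio = (1.5957/1.4706)^1.7857 = 1.0851^1.7857 ≈ 1.1570

k*_S / k*_M ≈ 1.16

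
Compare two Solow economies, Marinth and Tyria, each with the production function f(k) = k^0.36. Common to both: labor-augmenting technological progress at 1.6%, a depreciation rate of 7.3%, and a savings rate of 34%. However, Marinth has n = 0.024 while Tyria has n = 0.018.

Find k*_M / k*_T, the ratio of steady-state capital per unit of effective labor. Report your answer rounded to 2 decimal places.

k*_M / k*_T ≈ 0.92

Steady-state k* = [s/(n + g + δ)]^(1/(1−α)), so the ratio is [ (s_M/(n + g + δ)_M) / (s_T/(n + g + δ)_T) ]^1.5625.
s_M/(n + g + δ)_M = 0.34/0.113 = 3.0088; s_T/(n + g + δ)_T = 0.34/0.107 = 3.1776.
Ratio = (3.0088/3.1776)^1.5625 = 0.9469^1.5625 ≈ 0.9183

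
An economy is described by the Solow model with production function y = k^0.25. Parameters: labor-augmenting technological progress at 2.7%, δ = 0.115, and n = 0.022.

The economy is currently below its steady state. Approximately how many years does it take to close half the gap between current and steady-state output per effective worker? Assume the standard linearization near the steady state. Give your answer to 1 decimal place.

Near the steady state the convergence rate is λ = (1 − α)(n + g + δ).
λ = (1 − 0.25) × 0.164 = 0.75 × 0.164 = 0.1230
Half-life = ln 2 / λ = 0.6931 / 0.1230 ≈ 5.63 years

t_½ ≈ 5.6 years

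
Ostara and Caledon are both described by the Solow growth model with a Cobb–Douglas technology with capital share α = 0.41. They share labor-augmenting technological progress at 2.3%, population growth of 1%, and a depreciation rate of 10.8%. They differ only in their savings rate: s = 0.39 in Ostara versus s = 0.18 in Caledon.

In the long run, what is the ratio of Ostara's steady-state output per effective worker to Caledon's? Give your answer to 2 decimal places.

y*_O / y*_C ≈ 1.71

Steady-state y* = [s/(n + g + δ)]^(α/(1−α)), so the ratio is [ (s_O/(n + g + δ)_O) / (s_C/(n + g + δ)_C) ]^0.6949.
s_O/(n + g + δ)_O = 0.39/0.141 = 2.7660; s_C/(n + g + δ)_C = 0.18/0.141 = 1.2766.
Ratio = (2.7660/1.2766)^0.6949 = 2.1667^0.6949 ≈ 1.7114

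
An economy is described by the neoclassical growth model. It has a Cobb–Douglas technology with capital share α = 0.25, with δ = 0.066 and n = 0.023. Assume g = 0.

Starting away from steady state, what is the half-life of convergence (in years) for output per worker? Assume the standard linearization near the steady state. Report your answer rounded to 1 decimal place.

half-life ≈ 10.4 years

Near the steady state the convergence rate is λ = (1 − α)(n + δ).
λ = (1 − 0.25) × 0.089 = 0.75 × 0.089 = 0.06675
Half-life = ln 2 / λ = 0.6931 / 0.06675 ≈ 10.38 years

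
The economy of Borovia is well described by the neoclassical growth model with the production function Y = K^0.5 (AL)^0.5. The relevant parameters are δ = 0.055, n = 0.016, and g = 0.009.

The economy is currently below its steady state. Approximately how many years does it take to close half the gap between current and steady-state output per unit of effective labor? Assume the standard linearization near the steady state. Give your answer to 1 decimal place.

Near the steady state the convergence rate is λ = (1 − α)(n + g + δ).
λ = (1 − 0.5) × 0.080 = 0.5 × 0.080 = 0.0400
Half-life = ln 2 / λ = 0.6931 / 0.0400 ≈ 17.33 years

about 17.3 years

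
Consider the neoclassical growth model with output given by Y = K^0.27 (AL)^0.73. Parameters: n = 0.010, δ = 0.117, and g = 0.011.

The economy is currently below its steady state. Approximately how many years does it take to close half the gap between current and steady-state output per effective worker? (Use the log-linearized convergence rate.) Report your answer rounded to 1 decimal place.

half-life ≈ 6.9 years

Near the steady state the convergence rate is λ = (1 − α)(n + g + δ).
λ = (1 − 0.27) × 0.138 = 0.73 × 0.138 = 0.10074
Half-life = ln 2 / λ = 0.6931 / 0.10074 ≈ 6.88 years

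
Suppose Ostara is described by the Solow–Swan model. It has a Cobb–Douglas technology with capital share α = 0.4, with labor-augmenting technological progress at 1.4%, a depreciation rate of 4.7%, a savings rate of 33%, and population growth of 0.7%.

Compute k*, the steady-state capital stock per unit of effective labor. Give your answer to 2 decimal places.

k* ≈ 13.91

Steady state requires s·f(k) = (n + g + δ)·k, i.e. s·k^α = (n + g + δ)·k.
Dividing both sides by k: k^(1−α) = s / (n + g + δ).
k^0.6 = 0.33 / (0.007 + 0.014 + 0.047) = 0.33 / 0.068 = 4.8529
k* = 4.8529^(1/0.6) ≈ 13.9103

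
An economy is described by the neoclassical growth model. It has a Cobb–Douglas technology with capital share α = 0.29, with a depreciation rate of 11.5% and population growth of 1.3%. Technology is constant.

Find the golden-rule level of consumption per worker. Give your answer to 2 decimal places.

c_gold ≈ 0.99

At the golden rule, f'(k) = n + δ, so α·k^(α−1) = n + δ and k_gold = (α/(n + δ))^(1/(1−α)).
k_gold = (0.29/0.128)^(1/0.71) = 2.2656^1.4085 ≈ 3.1643
c_gold = f(k_gold) − (n + δ)·k_gold = 1.3966 − 0.128×3.1643 ≈ 0.9916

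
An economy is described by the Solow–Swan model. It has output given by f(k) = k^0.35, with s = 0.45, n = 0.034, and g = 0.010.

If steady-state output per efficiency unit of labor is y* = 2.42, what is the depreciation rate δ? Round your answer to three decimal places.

δ ≈ 0.043

Steady state requires s·f(k) = (n + g + δ)·k, i.e. s·k^α = (n + g + δ)·k.
Since y* = [s/(n + g + δ)]^(α/(1−α)), we have s/(n + g + δ) = (y*)^((1−α)/α) = 2.42^1.8571 = 5.1616.
Therefore n + g + δ = s / 5.1616 = 0.45 / 5.1616 = 0.0872, so δ = 0.0872 − 0.044 = 0.0432.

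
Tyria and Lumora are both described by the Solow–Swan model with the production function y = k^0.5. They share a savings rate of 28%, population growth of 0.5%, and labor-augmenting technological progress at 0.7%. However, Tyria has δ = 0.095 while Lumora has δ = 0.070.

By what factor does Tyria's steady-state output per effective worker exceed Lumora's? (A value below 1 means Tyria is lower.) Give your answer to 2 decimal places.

Steady-state y* = [s/(n + g + δ)]^(α/(1−α)), so the ratio is [ (s_T/(n + g + δ)_T) / (s_L/(n + g + δ)_L) ]^1.
s_T/(n + g + δ)_T = 0.28/0.107 = 2.6168; s_L/(n + g + δ)_L = 0.28/0.082 = 3.4146.
Ratio = (2.6168/3.4146)^1 = 0.7664^1 ≈ 0.7664

y*_T / y*_L ≈ 0.77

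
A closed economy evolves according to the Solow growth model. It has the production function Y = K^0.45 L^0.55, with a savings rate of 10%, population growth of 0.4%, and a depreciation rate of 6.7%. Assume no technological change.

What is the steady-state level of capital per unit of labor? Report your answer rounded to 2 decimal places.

k* ≈ 1.86

Steady state requires s·f(k) = (n + δ)·k, i.e. s·k^α = (n + δ)·k.
Dividing both sides by k: k^(1−α) = s / (n + δ).
k^0.55 = 0.10 / (0.004 + 0.067) = 0.10 / 0.071 = 1.4085
k* = 1.4085^(1/0.55) ≈ 1.8641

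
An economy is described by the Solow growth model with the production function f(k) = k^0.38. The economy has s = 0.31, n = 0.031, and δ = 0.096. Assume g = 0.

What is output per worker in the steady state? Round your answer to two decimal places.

y* ≈ 1.73

In steady state, investment equals break-even investment: s·k^α = (n + δ)·k.
Dividing both sides by k: k^(1−α) = s / (n + δ).
k^0.62 = 0.31 / (0.031 + 0.096) = 0.31 / 0.127 = 2.4409
k* = 2.4409^(1/0.62) ≈ 4.2177
y* = (k*)^α = 4.2177^0.38 ≈ 1.7279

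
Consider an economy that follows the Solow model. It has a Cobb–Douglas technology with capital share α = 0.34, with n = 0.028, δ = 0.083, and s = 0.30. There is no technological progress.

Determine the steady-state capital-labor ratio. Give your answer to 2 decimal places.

k* = 4.51

Steady state requires s·f(k) = (n + δ)·k, i.e. s·k^α = (n + δ)·k.
Dividing both sides by k: k^(1−α) = s / (n + δ).
k^0.66 = 0.30 / (0.028 + 0.083) = 0.30 / 0.111 = 2.7027
k* = 2.7027^(1/0.66) ≈ 4.5107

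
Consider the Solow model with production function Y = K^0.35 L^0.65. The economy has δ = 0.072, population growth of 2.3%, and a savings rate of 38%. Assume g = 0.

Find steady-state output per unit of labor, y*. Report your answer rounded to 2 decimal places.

Steady state requires s·f(k) = (n + δ)·k, i.e. s·k^α = (n + δ)·k.
Rearranging, k^(1−α) = s / (n + δ).
k^0.65 = 0.38 / (0.023 + 0.072) = 0.38 / 0.095 = 4.0000
k* = 4.0000^(1/0.65) ≈ 8.4381
y* = (k*)^α = 8.4381^0.35 ≈ 2.1095

y* = 2.11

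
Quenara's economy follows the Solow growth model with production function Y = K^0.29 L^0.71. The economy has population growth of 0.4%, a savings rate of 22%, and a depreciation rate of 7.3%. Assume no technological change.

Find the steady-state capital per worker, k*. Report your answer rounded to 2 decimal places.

In steady state, investment equals break-even investment: s·k^α = (n + δ)·k.
Dividing both sides by k: k^(1−α) = s / (n + δ).
k^0.71 = 0.22 / (0.004 + 0.073) = 0.22 / 0.077 = 2.8571
k* = 2.8571^(1/0.71) ≈ 4.3868

k* = 4.39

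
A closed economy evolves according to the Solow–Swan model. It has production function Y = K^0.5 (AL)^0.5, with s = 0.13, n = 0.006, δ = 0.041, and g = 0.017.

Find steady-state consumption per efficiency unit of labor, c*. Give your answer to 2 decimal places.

c* = 1.77

In steady state, investment equals break-even investment: s·k^α = (n + g + δ)·k.
Dividing both sides by k: k^(1−α) = s / (n + g + δ).
k^0.5 = 0.13 / (0.006 + 0.017 + 0.041) = 0.13 / 0.064 = 2.0313
k* = 2.0313^(1/0.5) ≈ 4.1262
y* = (k*)^α = 4.1262^0.5 ≈ 2.0313
c* = (1 − s)·y* = (1 − 0.13) × 2.0313 ≈ 1.7672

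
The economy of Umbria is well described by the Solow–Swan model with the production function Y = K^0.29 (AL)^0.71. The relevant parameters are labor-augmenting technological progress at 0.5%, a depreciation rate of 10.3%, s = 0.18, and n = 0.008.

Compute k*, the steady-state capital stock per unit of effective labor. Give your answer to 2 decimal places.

In steady state, investment equals break-even investment: s·k^α = (n + g + δ)·k.
Dividing both sides by k: k^(1−α) = s / (n + g + δ).
k^0.71 = 0.18 / (0.008 + 0.005 + 0.103) = 0.18 / 0.116 = 1.5517
k* = 1.5517^(1/0.71) ≈ 1.8567

k* = 1.86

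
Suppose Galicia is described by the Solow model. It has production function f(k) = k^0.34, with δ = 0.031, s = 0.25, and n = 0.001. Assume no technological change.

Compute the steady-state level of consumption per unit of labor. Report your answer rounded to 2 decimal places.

Steady state requires s·f(k) = (n + δ)·k, i.e. s·k^α = (n + δ)·k.
Rearranging, k^(1−α) = s / (n + δ).
k^0.66 = 0.25 / (0.001 + 0.031) = 0.25 / 0.032 = 7.8125
k* = 7.8125^(1/0.66) ≈ 22.5275
y* = (k*)^α = 22.5275^0.34 ≈ 2.8835
c* = (1 − s)·y* = (1 − 0.25) × 2.8835 ≈ 2.1626

c* ≈ 2.16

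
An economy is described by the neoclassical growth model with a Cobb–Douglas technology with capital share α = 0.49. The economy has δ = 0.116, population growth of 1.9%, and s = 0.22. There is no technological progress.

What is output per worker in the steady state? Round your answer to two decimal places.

Steady state requires s·f(k) = (n + δ)·k, i.e. s·k^α = (n + δ)·k.
Dividing both sides by k: k^(1−α) = s / (n + δ).
k^0.51 = 0.22 / (0.019 + 0.116) = 0.22 / 0.135 = 1.6296
k* = 1.6296^(1/0.51) ≈ 2.6052
y* = (k*)^α = 2.6052^0.49 ≈ 1.5987

y* ≈ 1.60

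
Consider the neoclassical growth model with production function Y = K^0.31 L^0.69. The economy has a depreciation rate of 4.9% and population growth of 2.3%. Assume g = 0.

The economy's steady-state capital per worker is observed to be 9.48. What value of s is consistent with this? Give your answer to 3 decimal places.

In steady state, investment equals break-even investment: s·k^α = (n + δ)·k.
So s / (n + δ) = (k*)^(1−α) = 9.48^0.69 = 4.7206.
Therefore s = 4.7206 × (n + δ) = 4.7206 × 0.072 = 0.3399.

s ≈ 0.340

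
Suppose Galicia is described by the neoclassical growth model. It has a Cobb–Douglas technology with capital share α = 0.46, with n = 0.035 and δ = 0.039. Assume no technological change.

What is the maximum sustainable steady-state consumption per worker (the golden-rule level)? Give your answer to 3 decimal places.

c_gold ≈ 2.561

At the golden rule, f'(k) = n + δ, so α·k^(α−1) = n + δ and k_gold = (α/(n + δ))^(1/(1−α)).
k_gold = (0.46/0.074)^(1/0.54) = 6.2162^1.8519 ≈ 29.4801
c_gold = f(k_gold) − (n + δ)·k_gold = 4.7422 − 0.074×29.4801 ≈ 2.5607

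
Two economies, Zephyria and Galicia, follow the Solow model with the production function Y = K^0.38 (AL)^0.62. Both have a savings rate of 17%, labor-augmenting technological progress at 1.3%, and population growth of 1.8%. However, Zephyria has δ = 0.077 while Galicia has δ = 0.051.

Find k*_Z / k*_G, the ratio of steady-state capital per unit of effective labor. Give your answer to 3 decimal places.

ratio ≈ 0.641

Steady-state k* = [s/(n + g + δ)]^(1/(1−α)), so the ratio is [ (s_Z/(n + g + δ)_Z) / (s_G/(n + g + δ)_G) ]^1.6129.
s_Z/(n + g + δ)_Z = 0.17/0.108 = 1.5741; s_G/(n + g + δ)_G = 0.17/0.082 = 2.0732.
Ratio = (1.5741/2.0732)^1.6129 = 0.7593^1.6129 ≈ 0.6414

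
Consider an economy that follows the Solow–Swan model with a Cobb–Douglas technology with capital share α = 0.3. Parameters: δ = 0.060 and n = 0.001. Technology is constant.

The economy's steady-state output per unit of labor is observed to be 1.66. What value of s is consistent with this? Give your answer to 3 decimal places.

In steady state, investment equals break-even investment: s·k^α = (n + δ)·k.
Since y* = [s/(n + δ)]^(α/(1−α)), we have s/(n + δ) = (y*)^((1−α)/α) = 1.66^2.3333 = 3.2627.
Therefore s = 3.2627 × (n + δ) = 3.2627 × 0.061 = 0.1990.

s ≈ 0.199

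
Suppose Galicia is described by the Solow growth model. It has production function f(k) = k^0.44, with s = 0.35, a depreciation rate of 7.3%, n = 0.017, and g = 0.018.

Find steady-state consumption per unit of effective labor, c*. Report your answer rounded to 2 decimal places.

At the steady state, Δk = 0, so s·k^α = (n + g + δ)·k.
Dividing both sides by k: k^(1−α) = s / (n + g + δ).
k^0.56 = 0.35 / (0.017 + 0.018 + 0.073) = 0.35 / 0.108 = 3.2407
k* = 3.2407^(1/0.56) ≈ 8.1631
y* = (k*)^α = 8.1631^0.44 ≈ 2.5189
c* = (1 − s)·y* = (1 − 0.35) × 2.5189 ≈ 1.6373

c* = 1.64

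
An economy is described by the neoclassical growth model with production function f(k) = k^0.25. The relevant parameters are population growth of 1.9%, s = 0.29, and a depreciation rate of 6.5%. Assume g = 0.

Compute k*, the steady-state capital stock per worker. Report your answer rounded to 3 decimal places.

In steady state, investment equals break-even investment: s·k^α = (n + δ)·k.
Dividing both sides by k: k^(1−α) = s / (n + δ).
k^0.75 = 0.29 / (0.019 + 0.065) = 0.29 / 0.084 = 3.4524
k* = 3.4524^(1/0.75) ≈ 5.2179

k* = 5.218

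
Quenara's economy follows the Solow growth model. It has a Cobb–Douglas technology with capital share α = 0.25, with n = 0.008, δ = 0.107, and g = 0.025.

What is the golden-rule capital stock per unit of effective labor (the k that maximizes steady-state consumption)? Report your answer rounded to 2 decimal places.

The golden rule sets f'(k) = n + g + δ, i.e. α·k^(α−1) = n + g + δ.
So k^(1−α) = α / (n + g + δ) = 0.25 / 0.140 = 1.7857.
k_gold = 1.7857^(1/0.75) ≈ 2.1664

k_gold ≈ 2.17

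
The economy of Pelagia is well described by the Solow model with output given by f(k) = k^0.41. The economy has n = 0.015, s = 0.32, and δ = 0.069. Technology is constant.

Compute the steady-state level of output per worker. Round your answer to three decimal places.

Steady state requires s·f(k) = (n + δ)·k, i.e. s·k^α = (n + δ)·k.
Rearranging, k^(1−α) = s / (n + δ).
k^0.59 = 0.32 / (0.015 + 0.069) = 0.32 / 0.084 = 3.8095
k* = 3.8095^(1/0.59) ≈ 9.6499
y* = (k*)^α = 9.6499^0.41 ≈ 2.5331

y* = 2.533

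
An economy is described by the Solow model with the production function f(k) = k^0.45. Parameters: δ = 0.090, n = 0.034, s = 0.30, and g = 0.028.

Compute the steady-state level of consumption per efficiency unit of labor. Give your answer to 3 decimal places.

c* = 1.221

Steady state requires s·f(k) = (n + g + δ)·k, i.e. s·k^α = (n + g + δ)·k.
Dividing both sides by k: k^(1−α) = s / (n + g + δ).
k^0.55 = 0.30 / (0.034 + 0.028 + 0.090) = 0.30 / 0.152 = 1.9737
k* = 1.9737^(1/0.55) ≈ 3.4425
y* = (k*)^α = 3.4425^0.45 ≈ 1.7442
c* = (1 − s)·y* = (1 − 0.30) × 1.7442 ≈ 1.2209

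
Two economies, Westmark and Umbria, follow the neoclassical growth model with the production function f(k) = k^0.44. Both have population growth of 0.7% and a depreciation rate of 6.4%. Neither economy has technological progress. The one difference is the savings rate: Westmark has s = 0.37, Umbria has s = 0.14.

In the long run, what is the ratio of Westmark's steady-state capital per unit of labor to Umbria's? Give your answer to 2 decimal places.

ratio ≈ 5.67

Steady-state k* = [s/(n + δ)]^(1/(1−α)), so the ratio is [ (s_W/(n + δ)_W) / (s_U/(n + δ)_U) ]^1.7857.
s_W/(n + δ)_W = 0.37/0.071 = 5.2113; s_U/(n + δ)_U = 0.14/0.071 = 1.9718.
Ratio = (5.2113/1.9718)^1.7857 = 2.6429^1.7857 ≈ 5.6717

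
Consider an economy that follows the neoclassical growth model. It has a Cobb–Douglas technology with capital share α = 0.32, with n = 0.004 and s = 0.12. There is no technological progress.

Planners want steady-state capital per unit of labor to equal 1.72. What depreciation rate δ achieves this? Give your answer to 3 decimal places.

δ ≈ 0.079

Steady state requires s·f(k) = (n + δ)·k, i.e. s·k^α = (n + δ)·k.
So s / (n + δ) = (k*)^(1−α) = 1.72^0.68 = 1.4460.
Therefore n + δ = s / 1.4460 = 0.12 / 1.4460 = 0.0830, so δ = 0.0830 − 0.004 = 0.0790.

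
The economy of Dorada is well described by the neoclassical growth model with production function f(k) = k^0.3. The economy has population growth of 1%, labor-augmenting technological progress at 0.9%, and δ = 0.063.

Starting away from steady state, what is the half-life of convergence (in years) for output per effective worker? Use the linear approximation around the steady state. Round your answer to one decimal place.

Near the steady state the convergence rate is λ = (1 − α)(n + g + δ).
λ = (1 − 0.3) × 0.082 = 0.7 × 0.082 = 0.0574
Half-life = ln 2 / λ = 0.6931 / 0.0574 ≈ 12.07 years

t_½ ≈ 12.1 years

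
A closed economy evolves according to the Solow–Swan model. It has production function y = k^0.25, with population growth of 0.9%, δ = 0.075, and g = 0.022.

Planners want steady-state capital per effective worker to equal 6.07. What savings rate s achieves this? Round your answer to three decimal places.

In steady state, investment equals break-even investment: s·k^α = (n + g + δ)·k.
So s / (n + g + δ) = (k*)^(1−α) = 6.07^0.75 = 3.8672.
Therefore s = 3.8672 × (n + g + δ) = 3.8672 × 0.106 = 0.4099.

s ≈ 0.410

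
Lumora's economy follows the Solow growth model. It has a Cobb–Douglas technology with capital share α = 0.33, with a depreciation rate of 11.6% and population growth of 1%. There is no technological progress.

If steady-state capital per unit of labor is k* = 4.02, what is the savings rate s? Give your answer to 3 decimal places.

s ≈ 0.320

At the steady state, Δk = 0, so s·k^α = (n + δ)·k.
So s / (n + δ) = (k*)^(1−α) = 4.02^0.67 = 2.5400.
Therefore s = 2.5400 × (n + δ) = 2.5400 × 0.126 = 0.3200.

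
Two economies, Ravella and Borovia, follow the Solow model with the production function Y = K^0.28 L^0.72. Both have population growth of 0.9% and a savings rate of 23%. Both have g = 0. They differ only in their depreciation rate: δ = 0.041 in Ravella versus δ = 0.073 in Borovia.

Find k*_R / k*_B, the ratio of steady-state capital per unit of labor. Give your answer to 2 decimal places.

Steady-state k* = [s/(n + δ)]^(1/(1−α)), so the ratio is [ (s_R/(n + δ)_R) / (s_B/(n + δ)_B) ]^1.3889.
s_R/(n + δ)_R = 0.23/0.050 = 4.6000; s_B/(n + δ)_B = 0.23/0.082 = 2.8049.
Ratio = (4.6000/2.8049)^1.3889 = 1.6400^1.3889 ≈ 1.9879

ratio ≈ 1.99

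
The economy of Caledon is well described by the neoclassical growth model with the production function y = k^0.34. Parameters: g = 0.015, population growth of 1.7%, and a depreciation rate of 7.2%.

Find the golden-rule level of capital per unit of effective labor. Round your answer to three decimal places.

k_gold ≈ 6.018

The golden rule sets f'(k) = n + g + δ, i.e. α·k^(α−1) = n + g + δ.
So k^(1−α) = α / (n + g + δ) = 0.34 / 0.104 = 3.2692.
k_gold = 3.2692^(1/0.66) ≈ 6.0181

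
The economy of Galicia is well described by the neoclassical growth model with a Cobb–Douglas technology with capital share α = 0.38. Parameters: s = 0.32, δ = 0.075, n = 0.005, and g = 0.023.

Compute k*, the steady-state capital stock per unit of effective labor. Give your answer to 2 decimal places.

k* = 6.22

In steady state, investment equals break-even investment: s·k^α = (n + g + δ)·k.
Dividing both sides by k: k^(1−α) = s / (n + g + δ).
k^0.62 = 0.32 / (0.005 + 0.023 + 0.075) = 0.32 / 0.103 = 3.1068
k* = 3.1068^(1/0.62) ≈ 6.2238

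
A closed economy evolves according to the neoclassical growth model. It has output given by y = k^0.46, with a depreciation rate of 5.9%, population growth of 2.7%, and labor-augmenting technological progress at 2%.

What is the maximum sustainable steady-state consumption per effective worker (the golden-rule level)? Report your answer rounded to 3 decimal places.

c_gold ≈ 1.885

At the golden rule, f'(k) = n + g + δ, so α·k^(α−1) = n + g + δ and k_gold = (α/(n + g + δ))^(1/(1−α)).
k_gold = (0.46/0.106)^(1/0.54) = 4.3396^1.8519 ≈ 15.1528
c_gold = f(k_gold) − (n + g + δ)·k_gold = 3.4916 − 0.106×15.1528 ≈ 1.8854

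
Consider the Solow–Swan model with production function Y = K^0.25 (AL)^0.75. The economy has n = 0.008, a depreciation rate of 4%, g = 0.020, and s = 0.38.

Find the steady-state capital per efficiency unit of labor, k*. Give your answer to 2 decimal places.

Steady state requires s·f(k) = (n + g + δ)·k, i.e. s·k^α = (n + g + δ)·k.
Dividing both sides by k: k^(1−α) = s / (n + g + δ).
k^0.75 = 0.38 / (0.008 + 0.020 + 0.040) = 0.38 / 0.068 = 5.5882
k* = 5.5882^(1/0.75) ≈ 9.9166

k* ≈ 9.92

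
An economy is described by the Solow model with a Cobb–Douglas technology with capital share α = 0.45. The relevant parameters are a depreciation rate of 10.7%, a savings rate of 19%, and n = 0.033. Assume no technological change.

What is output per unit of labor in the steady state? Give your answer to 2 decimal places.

y* ≈ 1.28

In steady state, investment equals break-even investment: s·k^α = (n + δ)·k.
Dividing both sides by k: k^(1−α) = s / (n + δ).
k^0.55 = 0.19 / (0.033 + 0.107) = 0.19 / 0.140 = 1.3571
k* = 1.3571^(1/0.55) ≈ 1.7423
y* = (k*)^α = 1.7423^0.45 ≈ 1.2838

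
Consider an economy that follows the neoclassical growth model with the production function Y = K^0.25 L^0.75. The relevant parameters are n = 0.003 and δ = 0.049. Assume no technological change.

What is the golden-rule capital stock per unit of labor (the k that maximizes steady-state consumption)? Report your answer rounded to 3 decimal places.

The golden rule sets f'(k) = n + δ, i.e. α·k^(α−1) = n + δ.
So k^(1−α) = α / (n + δ) = 0.25 / 0.052 = 4.8077.
k_gold = 4.8077^(1/0.75) ≈ 8.1143

k_gold ≈ 8.114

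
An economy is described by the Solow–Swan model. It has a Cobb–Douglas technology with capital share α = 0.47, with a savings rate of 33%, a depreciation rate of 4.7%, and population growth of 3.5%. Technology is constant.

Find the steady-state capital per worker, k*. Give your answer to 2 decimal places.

In steady state, investment equals break-even investment: s·k^α = (n + δ)·k.
Rearranging, k^(1−α) = s / (n + δ).
k^0.53 = 0.33 / (0.035 + 0.047) = 0.33 / 0.082 = 4.0244
k* = 4.0244^(1/0.53) ≈ 13.8339

k* ≈ 13.83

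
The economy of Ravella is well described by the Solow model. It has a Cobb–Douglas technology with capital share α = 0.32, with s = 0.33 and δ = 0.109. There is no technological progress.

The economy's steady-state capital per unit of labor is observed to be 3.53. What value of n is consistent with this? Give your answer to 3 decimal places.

At the steady state, Δk = 0, so s·k^α = (n + δ)·k.
So s / (n + δ) = (k*)^(1−α) = 3.53^0.68 = 2.3577.
Therefore n + δ = s / 2.3577 = 0.33 / 2.3577 = 0.1400, so n = 0.1400 − 0.109 = 0.0310.

n ≈ 0.031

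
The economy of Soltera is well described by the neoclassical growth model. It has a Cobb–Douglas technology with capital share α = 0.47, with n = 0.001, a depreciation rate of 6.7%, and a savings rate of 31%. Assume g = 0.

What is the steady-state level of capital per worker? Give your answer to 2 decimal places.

k* ≈ 17.50

In steady state, investment equals break-even investment: s·k^α = (n + δ)·k.
Rearranging, k^(1−α) = s / (n + δ).
k^0.53 = 0.31 / (0.001 + 0.067) = 0.31 / 0.068 = 4.5588
k* = 4.5588^(1/0.53) ≈ 17.5031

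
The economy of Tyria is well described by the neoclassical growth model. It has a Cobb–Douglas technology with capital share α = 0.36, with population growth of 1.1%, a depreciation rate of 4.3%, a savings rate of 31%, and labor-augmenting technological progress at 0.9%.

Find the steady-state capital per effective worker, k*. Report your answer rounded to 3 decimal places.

k* ≈ 12.058

In steady state, investment equals break-even investment: s·k^α = (n + g + δ)·k.
Rearranging, k^(1−α) = s / (n + g + δ).
k^0.64 = 0.31 / (0.011 + 0.009 + 0.043) = 0.31 / 0.063 = 4.9206
k* = 4.9206^(1/0.64) ≈ 12.0581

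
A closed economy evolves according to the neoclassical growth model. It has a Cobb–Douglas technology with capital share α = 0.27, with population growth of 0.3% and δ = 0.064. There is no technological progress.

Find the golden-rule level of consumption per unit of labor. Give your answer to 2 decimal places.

c_gold ≈ 1.22

At the golden rule, f'(k) = n + δ, so α·k^(α−1) = n + δ and k_gold = (α/(n + δ))^(1/(1−α)).
k_gold = (0.27/0.067)^(1/0.73) = 4.0299^1.3699 ≈ 6.7483
c_gold = f(k_gold) − (n + δ)·k_gold = 1.6745 − 0.067×6.7483 ≈ 1.2224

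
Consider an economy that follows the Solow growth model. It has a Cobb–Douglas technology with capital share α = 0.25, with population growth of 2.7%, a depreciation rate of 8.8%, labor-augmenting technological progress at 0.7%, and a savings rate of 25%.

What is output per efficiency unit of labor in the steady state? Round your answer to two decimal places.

y* = 1.27

At the steady state, Δk = 0, so s·k^α = (n + g + δ)·k.
Dividing both sides by k: k^(1−α) = s / (n + g + δ).
k^0.75 = 0.25 / (0.027 + 0.007 + 0.088) = 0.25 / 0.122 = 2.0492
k* = 2.0492^(1/0.75) ≈ 2.6028
y* = (k*)^α = 2.6028^0.25 ≈ 1.2702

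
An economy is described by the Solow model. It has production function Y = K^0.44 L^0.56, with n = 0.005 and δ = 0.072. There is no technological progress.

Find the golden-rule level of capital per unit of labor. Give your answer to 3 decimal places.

k_gold ≈ 22.476

The golden rule sets f'(k) = n + δ, i.e. α·k^(α−1) = n + δ.
So k^(1−α) = α / (n + δ) = 0.44 / 0.077 = 5.7143.
k_gold = 5.7143^(1/0.56) ≈ 22.4760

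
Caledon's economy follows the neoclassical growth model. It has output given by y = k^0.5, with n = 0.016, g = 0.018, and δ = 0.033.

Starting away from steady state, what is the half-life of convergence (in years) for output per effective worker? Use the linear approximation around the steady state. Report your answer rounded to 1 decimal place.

Near the steady state the convergence rate is λ = (1 − α)(n + g + δ).
λ = (1 − 0.5) × 0.067 = 0.5 × 0.067 = 0.0335
Half-life = ln 2 / λ = 0.6931 / 0.0335 ≈ 20.69 years

t_½ ≈ 20.7 years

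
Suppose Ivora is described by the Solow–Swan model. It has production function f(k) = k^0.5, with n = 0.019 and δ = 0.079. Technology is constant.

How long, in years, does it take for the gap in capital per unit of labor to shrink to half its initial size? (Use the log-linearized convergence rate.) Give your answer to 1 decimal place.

Near the steady state the convergence rate is λ = (1 − α)(n + δ).
λ = (1 − 0.5) × 0.098 = 0.5 × 0.098 = 0.0490
Half-life = ln 2 / λ = 0.6931 / 0.0490 ≈ 14.14 years

t_½ ≈ 14.1 years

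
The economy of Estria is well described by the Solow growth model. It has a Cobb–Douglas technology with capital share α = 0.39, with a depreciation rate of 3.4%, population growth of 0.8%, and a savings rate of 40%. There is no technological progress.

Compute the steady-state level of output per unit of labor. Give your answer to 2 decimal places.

y* ≈ 4.22

In steady state, investment equals break-even investment: s·k^α = (n + δ)·k.
Rearranging, k^(1−α) = s / (n + δ).
k^0.61 = 0.40 / (0.008 + 0.034) = 0.40 / 0.042 = 9.5238
k* = 9.5238^(1/0.61) ≈ 40.2353
y* = (k*)^α = 40.2353^0.39 ≈ 4.2247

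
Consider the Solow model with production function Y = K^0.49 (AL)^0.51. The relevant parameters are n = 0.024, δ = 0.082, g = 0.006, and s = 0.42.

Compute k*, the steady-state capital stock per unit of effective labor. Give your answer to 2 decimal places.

Steady state requires s·f(k) = (n + g + δ)·k, i.e. s·k^α = (n + g + δ)·k.
Rearranging, k^(1−α) = s / (n + g + δ).
k^0.51 = 0.42 / (0.024 + 0.006 + 0.082) = 0.42 / 0.112 = 3.7500
k* = 3.7500^(1/0.51) ≈ 13.3522

k* = 13.35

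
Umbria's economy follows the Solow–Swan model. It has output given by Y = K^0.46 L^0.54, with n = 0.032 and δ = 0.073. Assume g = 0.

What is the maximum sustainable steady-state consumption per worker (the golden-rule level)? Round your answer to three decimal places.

At the golden rule, f'(k) = n + δ, so α·k^(α−1) = n + δ and k_gold = (α/(n + δ))^(1/(1−α)).
k_gold = (0.46/0.105)^(1/0.54) = 4.3810^1.8519 ≈ 15.4216
c_gold = f(k_gold) − (n + δ)·k_gold = 3.5200 − 0.105×15.4216 ≈ 1.9007

c_gold ≈ 1.901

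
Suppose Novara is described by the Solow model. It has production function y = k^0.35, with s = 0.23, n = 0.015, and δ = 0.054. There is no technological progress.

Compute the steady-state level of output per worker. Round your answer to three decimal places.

y* ≈ 1.912

Steady state requires s·f(k) = (n + δ)·k, i.e. s·k^α = (n + δ)·k.
Rearranging, k^(1−α) = s / (n + δ).
k^0.65 = 0.23 / (0.015 + 0.054) = 0.23 / 0.069 = 3.3333
k* = 3.3333^(1/0.65) ≈ 6.3741
y* = (k*)^α = 6.3741^0.35 ≈ 1.9123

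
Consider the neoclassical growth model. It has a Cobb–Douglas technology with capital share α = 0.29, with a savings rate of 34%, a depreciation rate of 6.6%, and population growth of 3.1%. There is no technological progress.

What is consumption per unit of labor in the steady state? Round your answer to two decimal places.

At the steady state, Δk = 0, so s·k^α = (n + δ)·k.
Dividing both sides by k: k^(1−α) = s / (n + δ).
k^0.71 = 0.34 / (0.031 + 0.066) = 0.34 / 0.097 = 3.5052
k* = 3.5052^(1/0.71) ≈ 5.8506
y* = (k*)^α = 5.8506^0.29 ≈ 1.6691
c* = (1 − s)·y* = (1 − 0.34) × 1.6691 ≈ 1.1016

c* = 1.10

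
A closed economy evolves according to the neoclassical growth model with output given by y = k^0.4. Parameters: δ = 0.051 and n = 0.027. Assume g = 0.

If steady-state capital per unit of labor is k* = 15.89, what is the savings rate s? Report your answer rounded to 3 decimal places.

s ≈ 0.410

In steady state, investment equals break-even investment: s·k^α = (n + δ)·k.
So s / (n + δ) = (k*)^(1−α) = 15.89^0.6 = 5.2562.
Therefore s = 5.2562 × (n + δ) = 5.2562 × 0.078 = 0.4100.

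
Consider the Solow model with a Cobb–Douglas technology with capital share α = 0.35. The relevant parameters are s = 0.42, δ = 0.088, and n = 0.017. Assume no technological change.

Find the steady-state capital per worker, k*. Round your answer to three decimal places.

k* = 8.438

At the steady state, Δk = 0, so s·k^α = (n + δ)·k.
Rearranging, k^(1−α) = s / (n + δ).
k^0.65 = 0.42 / (0.017 + 0.088) = 0.42 / 0.105 = 4.0000
k* = 4.0000^(1/0.65) ≈ 8.4381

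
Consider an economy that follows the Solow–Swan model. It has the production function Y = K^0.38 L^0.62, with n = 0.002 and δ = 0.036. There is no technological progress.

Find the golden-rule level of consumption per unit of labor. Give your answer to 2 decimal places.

c_gold ≈ 2.54

At the golden rule, f'(k) = n + δ, so α·k^(α−1) = n + δ and k_gold = (α/(n + δ))^(1/(1−α)).
k_gold = (0.38/0.038)^(1/0.62) = 10.0000^1.6129 ≈ 41.0110
c_gold = f(k_gold) − (n + δ)·k_gold = 4.1011 − 0.038×41.0110 ≈ 2.5427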